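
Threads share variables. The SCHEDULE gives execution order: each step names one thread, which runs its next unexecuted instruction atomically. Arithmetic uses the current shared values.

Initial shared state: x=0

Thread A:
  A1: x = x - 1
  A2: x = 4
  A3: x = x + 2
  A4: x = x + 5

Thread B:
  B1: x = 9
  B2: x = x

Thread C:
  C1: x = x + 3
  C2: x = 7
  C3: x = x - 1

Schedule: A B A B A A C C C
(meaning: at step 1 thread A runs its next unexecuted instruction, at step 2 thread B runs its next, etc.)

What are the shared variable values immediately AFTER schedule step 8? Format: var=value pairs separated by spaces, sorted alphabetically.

Answer: x=7

Derivation:
Step 1: thread A executes A1 (x = x - 1). Shared: x=-1. PCs: A@1 B@0 C@0
Step 2: thread B executes B1 (x = 9). Shared: x=9. PCs: A@1 B@1 C@0
Step 3: thread A executes A2 (x = 4). Shared: x=4. PCs: A@2 B@1 C@0
Step 4: thread B executes B2 (x = x). Shared: x=4. PCs: A@2 B@2 C@0
Step 5: thread A executes A3 (x = x + 2). Shared: x=6. PCs: A@3 B@2 C@0
Step 6: thread A executes A4 (x = x + 5). Shared: x=11. PCs: A@4 B@2 C@0
Step 7: thread C executes C1 (x = x + 3). Shared: x=14. PCs: A@4 B@2 C@1
Step 8: thread C executes C2 (x = 7). Shared: x=7. PCs: A@4 B@2 C@2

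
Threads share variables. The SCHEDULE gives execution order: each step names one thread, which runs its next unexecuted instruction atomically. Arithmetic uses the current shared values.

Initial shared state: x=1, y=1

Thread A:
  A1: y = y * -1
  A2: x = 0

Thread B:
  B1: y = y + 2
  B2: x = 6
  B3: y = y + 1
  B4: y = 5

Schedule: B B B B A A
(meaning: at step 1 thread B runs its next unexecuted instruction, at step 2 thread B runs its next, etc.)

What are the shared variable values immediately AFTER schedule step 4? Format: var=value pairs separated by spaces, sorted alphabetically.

Answer: x=6 y=5

Derivation:
Step 1: thread B executes B1 (y = y + 2). Shared: x=1 y=3. PCs: A@0 B@1
Step 2: thread B executes B2 (x = 6). Shared: x=6 y=3. PCs: A@0 B@2
Step 3: thread B executes B3 (y = y + 1). Shared: x=6 y=4. PCs: A@0 B@3
Step 4: thread B executes B4 (y = 5). Shared: x=6 y=5. PCs: A@0 B@4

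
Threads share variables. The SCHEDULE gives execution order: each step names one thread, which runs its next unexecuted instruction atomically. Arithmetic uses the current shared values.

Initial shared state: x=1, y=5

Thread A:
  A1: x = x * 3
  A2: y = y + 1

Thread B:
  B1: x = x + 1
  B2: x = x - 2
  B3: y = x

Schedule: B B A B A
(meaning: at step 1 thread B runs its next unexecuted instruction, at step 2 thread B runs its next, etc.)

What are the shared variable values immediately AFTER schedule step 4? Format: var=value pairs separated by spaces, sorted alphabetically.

Answer: x=0 y=0

Derivation:
Step 1: thread B executes B1 (x = x + 1). Shared: x=2 y=5. PCs: A@0 B@1
Step 2: thread B executes B2 (x = x - 2). Shared: x=0 y=5. PCs: A@0 B@2
Step 3: thread A executes A1 (x = x * 3). Shared: x=0 y=5. PCs: A@1 B@2
Step 4: thread B executes B3 (y = x). Shared: x=0 y=0. PCs: A@1 B@3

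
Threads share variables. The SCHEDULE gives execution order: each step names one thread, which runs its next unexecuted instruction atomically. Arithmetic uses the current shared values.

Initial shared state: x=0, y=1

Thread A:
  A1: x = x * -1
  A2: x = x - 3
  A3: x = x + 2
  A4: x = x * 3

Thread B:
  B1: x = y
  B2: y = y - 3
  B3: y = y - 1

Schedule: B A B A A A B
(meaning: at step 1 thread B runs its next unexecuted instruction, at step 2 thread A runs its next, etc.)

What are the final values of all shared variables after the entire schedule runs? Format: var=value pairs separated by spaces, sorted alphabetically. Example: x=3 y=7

Step 1: thread B executes B1 (x = y). Shared: x=1 y=1. PCs: A@0 B@1
Step 2: thread A executes A1 (x = x * -1). Shared: x=-1 y=1. PCs: A@1 B@1
Step 3: thread B executes B2 (y = y - 3). Shared: x=-1 y=-2. PCs: A@1 B@2
Step 4: thread A executes A2 (x = x - 3). Shared: x=-4 y=-2. PCs: A@2 B@2
Step 5: thread A executes A3 (x = x + 2). Shared: x=-2 y=-2. PCs: A@3 B@2
Step 6: thread A executes A4 (x = x * 3). Shared: x=-6 y=-2. PCs: A@4 B@2
Step 7: thread B executes B3 (y = y - 1). Shared: x=-6 y=-3. PCs: A@4 B@3

Answer: x=-6 y=-3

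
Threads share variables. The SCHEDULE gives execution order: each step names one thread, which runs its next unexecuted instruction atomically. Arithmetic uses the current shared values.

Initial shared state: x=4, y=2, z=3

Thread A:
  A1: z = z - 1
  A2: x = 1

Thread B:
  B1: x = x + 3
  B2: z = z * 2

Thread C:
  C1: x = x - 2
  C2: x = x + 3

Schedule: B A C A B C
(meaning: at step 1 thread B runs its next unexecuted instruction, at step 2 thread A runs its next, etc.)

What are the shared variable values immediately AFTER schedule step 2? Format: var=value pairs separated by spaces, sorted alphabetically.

Step 1: thread B executes B1 (x = x + 3). Shared: x=7 y=2 z=3. PCs: A@0 B@1 C@0
Step 2: thread A executes A1 (z = z - 1). Shared: x=7 y=2 z=2. PCs: A@1 B@1 C@0

Answer: x=7 y=2 z=2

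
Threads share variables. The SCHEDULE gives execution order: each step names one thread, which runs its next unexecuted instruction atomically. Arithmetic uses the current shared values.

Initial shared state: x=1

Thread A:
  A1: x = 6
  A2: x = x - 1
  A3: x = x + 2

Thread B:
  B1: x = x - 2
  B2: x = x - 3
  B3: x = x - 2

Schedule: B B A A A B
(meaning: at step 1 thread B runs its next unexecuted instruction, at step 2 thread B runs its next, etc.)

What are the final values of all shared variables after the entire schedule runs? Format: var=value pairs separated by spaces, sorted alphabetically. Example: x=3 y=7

Step 1: thread B executes B1 (x = x - 2). Shared: x=-1. PCs: A@0 B@1
Step 2: thread B executes B2 (x = x - 3). Shared: x=-4. PCs: A@0 B@2
Step 3: thread A executes A1 (x = 6). Shared: x=6. PCs: A@1 B@2
Step 4: thread A executes A2 (x = x - 1). Shared: x=5. PCs: A@2 B@2
Step 5: thread A executes A3 (x = x + 2). Shared: x=7. PCs: A@3 B@2
Step 6: thread B executes B3 (x = x - 2). Shared: x=5. PCs: A@3 B@3

Answer: x=5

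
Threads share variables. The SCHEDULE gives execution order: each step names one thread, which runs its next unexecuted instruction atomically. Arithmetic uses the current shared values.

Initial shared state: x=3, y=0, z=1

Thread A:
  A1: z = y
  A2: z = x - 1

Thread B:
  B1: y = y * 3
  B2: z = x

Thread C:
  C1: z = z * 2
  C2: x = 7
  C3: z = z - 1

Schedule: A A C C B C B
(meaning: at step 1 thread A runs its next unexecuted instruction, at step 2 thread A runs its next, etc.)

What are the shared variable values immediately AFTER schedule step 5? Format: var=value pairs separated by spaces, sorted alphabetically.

Answer: x=7 y=0 z=4

Derivation:
Step 1: thread A executes A1 (z = y). Shared: x=3 y=0 z=0. PCs: A@1 B@0 C@0
Step 2: thread A executes A2 (z = x - 1). Shared: x=3 y=0 z=2. PCs: A@2 B@0 C@0
Step 3: thread C executes C1 (z = z * 2). Shared: x=3 y=0 z=4. PCs: A@2 B@0 C@1
Step 4: thread C executes C2 (x = 7). Shared: x=7 y=0 z=4. PCs: A@2 B@0 C@2
Step 5: thread B executes B1 (y = y * 3). Shared: x=7 y=0 z=4. PCs: A@2 B@1 C@2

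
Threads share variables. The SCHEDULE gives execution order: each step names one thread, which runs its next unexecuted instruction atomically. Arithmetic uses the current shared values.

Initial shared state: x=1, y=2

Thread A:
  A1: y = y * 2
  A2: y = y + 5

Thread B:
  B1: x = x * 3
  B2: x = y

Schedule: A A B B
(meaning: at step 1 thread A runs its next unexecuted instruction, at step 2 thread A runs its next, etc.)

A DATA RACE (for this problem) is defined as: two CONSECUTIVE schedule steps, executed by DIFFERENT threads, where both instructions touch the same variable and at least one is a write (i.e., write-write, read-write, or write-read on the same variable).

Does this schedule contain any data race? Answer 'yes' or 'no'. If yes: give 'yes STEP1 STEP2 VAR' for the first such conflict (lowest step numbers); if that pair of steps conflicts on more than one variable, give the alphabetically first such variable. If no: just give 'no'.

Answer: no

Derivation:
Steps 1,2: same thread (A). No race.
Steps 2,3: A(r=y,w=y) vs B(r=x,w=x). No conflict.
Steps 3,4: same thread (B). No race.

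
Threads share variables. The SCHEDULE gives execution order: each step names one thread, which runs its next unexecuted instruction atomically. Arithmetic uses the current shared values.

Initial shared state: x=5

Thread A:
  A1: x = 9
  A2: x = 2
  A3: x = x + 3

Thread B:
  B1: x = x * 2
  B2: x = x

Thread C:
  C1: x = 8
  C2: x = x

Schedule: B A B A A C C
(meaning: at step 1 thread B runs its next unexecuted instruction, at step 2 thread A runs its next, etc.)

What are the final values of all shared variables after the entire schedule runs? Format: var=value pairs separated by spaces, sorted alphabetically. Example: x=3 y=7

Answer: x=8

Derivation:
Step 1: thread B executes B1 (x = x * 2). Shared: x=10. PCs: A@0 B@1 C@0
Step 2: thread A executes A1 (x = 9). Shared: x=9. PCs: A@1 B@1 C@0
Step 3: thread B executes B2 (x = x). Shared: x=9. PCs: A@1 B@2 C@0
Step 4: thread A executes A2 (x = 2). Shared: x=2. PCs: A@2 B@2 C@0
Step 5: thread A executes A3 (x = x + 3). Shared: x=5. PCs: A@3 B@2 C@0
Step 6: thread C executes C1 (x = 8). Shared: x=8. PCs: A@3 B@2 C@1
Step 7: thread C executes C2 (x = x). Shared: x=8. PCs: A@3 B@2 C@2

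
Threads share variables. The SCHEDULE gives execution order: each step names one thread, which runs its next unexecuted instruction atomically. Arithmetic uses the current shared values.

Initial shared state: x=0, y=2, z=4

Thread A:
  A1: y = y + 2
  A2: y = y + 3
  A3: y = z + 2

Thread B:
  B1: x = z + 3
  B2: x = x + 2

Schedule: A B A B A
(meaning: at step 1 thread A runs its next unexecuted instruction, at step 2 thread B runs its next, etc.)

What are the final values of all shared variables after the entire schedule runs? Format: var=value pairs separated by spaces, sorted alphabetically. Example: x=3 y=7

Answer: x=9 y=6 z=4

Derivation:
Step 1: thread A executes A1 (y = y + 2). Shared: x=0 y=4 z=4. PCs: A@1 B@0
Step 2: thread B executes B1 (x = z + 3). Shared: x=7 y=4 z=4. PCs: A@1 B@1
Step 3: thread A executes A2 (y = y + 3). Shared: x=7 y=7 z=4. PCs: A@2 B@1
Step 4: thread B executes B2 (x = x + 2). Shared: x=9 y=7 z=4. PCs: A@2 B@2
Step 5: thread A executes A3 (y = z + 2). Shared: x=9 y=6 z=4. PCs: A@3 B@2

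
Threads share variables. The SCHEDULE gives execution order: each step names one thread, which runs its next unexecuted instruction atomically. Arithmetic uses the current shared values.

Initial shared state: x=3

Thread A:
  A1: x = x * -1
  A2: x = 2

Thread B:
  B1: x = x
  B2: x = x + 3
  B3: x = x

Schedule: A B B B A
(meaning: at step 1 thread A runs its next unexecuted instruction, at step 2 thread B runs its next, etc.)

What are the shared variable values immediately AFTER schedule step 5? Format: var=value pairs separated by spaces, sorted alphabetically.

Answer: x=2

Derivation:
Step 1: thread A executes A1 (x = x * -1). Shared: x=-3. PCs: A@1 B@0
Step 2: thread B executes B1 (x = x). Shared: x=-3. PCs: A@1 B@1
Step 3: thread B executes B2 (x = x + 3). Shared: x=0. PCs: A@1 B@2
Step 4: thread B executes B3 (x = x). Shared: x=0. PCs: A@1 B@3
Step 5: thread A executes A2 (x = 2). Shared: x=2. PCs: A@2 B@3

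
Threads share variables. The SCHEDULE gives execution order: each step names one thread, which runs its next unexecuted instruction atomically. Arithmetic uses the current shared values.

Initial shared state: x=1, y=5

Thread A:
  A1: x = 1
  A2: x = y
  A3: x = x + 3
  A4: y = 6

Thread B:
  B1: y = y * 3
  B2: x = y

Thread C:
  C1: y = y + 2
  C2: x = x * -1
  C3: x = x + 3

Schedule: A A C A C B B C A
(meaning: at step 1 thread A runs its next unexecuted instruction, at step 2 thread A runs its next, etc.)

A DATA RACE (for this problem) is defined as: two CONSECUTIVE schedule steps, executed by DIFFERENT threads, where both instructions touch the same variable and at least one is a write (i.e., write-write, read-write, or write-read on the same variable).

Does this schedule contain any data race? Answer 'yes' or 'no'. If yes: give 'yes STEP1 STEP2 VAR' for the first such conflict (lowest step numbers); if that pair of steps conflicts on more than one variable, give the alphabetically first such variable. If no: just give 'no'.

Answer: yes 2 3 y

Derivation:
Steps 1,2: same thread (A). No race.
Steps 2,3: A(x = y) vs C(y = y + 2). RACE on y (R-W).
Steps 3,4: C(r=y,w=y) vs A(r=x,w=x). No conflict.
Steps 4,5: A(x = x + 3) vs C(x = x * -1). RACE on x (W-W).
Steps 5,6: C(r=x,w=x) vs B(r=y,w=y). No conflict.
Steps 6,7: same thread (B). No race.
Steps 7,8: B(x = y) vs C(x = x + 3). RACE on x (W-W).
Steps 8,9: C(r=x,w=x) vs A(r=-,w=y). No conflict.
First conflict at steps 2,3.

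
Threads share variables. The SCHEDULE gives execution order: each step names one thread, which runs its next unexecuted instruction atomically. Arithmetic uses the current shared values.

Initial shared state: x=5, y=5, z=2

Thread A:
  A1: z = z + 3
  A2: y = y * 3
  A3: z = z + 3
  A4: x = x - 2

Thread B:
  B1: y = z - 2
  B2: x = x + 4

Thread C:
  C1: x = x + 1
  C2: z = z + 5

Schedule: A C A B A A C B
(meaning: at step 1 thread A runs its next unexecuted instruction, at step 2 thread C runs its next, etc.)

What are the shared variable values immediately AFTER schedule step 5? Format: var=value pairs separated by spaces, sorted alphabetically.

Step 1: thread A executes A1 (z = z + 3). Shared: x=5 y=5 z=5. PCs: A@1 B@0 C@0
Step 2: thread C executes C1 (x = x + 1). Shared: x=6 y=5 z=5. PCs: A@1 B@0 C@1
Step 3: thread A executes A2 (y = y * 3). Shared: x=6 y=15 z=5. PCs: A@2 B@0 C@1
Step 4: thread B executes B1 (y = z - 2). Shared: x=6 y=3 z=5. PCs: A@2 B@1 C@1
Step 5: thread A executes A3 (z = z + 3). Shared: x=6 y=3 z=8. PCs: A@3 B@1 C@1

Answer: x=6 y=3 z=8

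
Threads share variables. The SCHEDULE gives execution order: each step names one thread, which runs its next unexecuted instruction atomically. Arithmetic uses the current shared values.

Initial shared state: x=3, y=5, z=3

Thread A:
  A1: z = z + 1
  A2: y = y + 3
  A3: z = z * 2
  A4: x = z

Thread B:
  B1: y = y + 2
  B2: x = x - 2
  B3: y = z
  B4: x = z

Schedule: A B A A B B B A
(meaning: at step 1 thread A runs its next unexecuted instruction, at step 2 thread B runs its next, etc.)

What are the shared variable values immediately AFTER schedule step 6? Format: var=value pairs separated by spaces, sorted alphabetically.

Step 1: thread A executes A1 (z = z + 1). Shared: x=3 y=5 z=4. PCs: A@1 B@0
Step 2: thread B executes B1 (y = y + 2). Shared: x=3 y=7 z=4. PCs: A@1 B@1
Step 3: thread A executes A2 (y = y + 3). Shared: x=3 y=10 z=4. PCs: A@2 B@1
Step 4: thread A executes A3 (z = z * 2). Shared: x=3 y=10 z=8. PCs: A@3 B@1
Step 5: thread B executes B2 (x = x - 2). Shared: x=1 y=10 z=8. PCs: A@3 B@2
Step 6: thread B executes B3 (y = z). Shared: x=1 y=8 z=8. PCs: A@3 B@3

Answer: x=1 y=8 z=8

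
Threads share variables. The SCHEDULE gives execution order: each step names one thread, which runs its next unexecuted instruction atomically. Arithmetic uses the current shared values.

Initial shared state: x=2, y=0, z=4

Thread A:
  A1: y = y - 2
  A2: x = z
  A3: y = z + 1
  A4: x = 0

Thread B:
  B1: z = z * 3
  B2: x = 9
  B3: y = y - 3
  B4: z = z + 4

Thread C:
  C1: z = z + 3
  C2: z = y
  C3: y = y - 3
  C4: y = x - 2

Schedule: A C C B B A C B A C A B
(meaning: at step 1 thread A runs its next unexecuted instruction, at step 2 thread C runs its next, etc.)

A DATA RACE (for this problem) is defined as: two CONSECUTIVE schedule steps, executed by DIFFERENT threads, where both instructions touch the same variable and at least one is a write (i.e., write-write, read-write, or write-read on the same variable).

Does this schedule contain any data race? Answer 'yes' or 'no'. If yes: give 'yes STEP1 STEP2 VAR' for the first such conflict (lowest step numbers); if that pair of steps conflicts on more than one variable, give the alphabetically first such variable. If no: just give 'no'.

Answer: yes 3 4 z

Derivation:
Steps 1,2: A(r=y,w=y) vs C(r=z,w=z). No conflict.
Steps 2,3: same thread (C). No race.
Steps 3,4: C(z = y) vs B(z = z * 3). RACE on z (W-W).
Steps 4,5: same thread (B). No race.
Steps 5,6: B(x = 9) vs A(x = z). RACE on x (W-W).
Steps 6,7: A(r=z,w=x) vs C(r=y,w=y). No conflict.
Steps 7,8: C(y = y - 3) vs B(y = y - 3). RACE on y (W-W).
Steps 8,9: B(y = y - 3) vs A(y = z + 1). RACE on y (W-W).
Steps 9,10: A(y = z + 1) vs C(y = x - 2). RACE on y (W-W).
Steps 10,11: C(y = x - 2) vs A(x = 0). RACE on x (R-W).
Steps 11,12: A(r=-,w=x) vs B(r=z,w=z). No conflict.
First conflict at steps 3,4.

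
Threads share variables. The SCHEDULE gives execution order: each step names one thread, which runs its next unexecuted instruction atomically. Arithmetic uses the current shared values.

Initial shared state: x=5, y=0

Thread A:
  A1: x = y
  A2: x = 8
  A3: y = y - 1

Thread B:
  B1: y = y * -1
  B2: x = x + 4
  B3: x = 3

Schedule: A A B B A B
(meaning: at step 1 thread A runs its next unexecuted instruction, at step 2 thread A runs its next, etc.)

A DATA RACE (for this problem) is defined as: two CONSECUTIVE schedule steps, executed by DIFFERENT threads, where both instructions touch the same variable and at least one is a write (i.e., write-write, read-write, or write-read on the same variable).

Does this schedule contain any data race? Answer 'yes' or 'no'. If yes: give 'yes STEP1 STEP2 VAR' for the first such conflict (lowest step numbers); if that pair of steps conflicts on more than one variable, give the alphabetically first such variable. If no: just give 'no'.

Steps 1,2: same thread (A). No race.
Steps 2,3: A(r=-,w=x) vs B(r=y,w=y). No conflict.
Steps 3,4: same thread (B). No race.
Steps 4,5: B(r=x,w=x) vs A(r=y,w=y). No conflict.
Steps 5,6: A(r=y,w=y) vs B(r=-,w=x). No conflict.

Answer: no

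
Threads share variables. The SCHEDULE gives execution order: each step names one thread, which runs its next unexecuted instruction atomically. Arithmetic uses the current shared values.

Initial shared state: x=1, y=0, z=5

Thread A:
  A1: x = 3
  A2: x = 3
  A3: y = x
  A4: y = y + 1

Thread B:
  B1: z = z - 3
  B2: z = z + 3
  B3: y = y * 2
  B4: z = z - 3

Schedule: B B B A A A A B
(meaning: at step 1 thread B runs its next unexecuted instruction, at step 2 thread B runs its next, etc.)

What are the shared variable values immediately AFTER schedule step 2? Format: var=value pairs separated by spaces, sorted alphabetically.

Step 1: thread B executes B1 (z = z - 3). Shared: x=1 y=0 z=2. PCs: A@0 B@1
Step 2: thread B executes B2 (z = z + 3). Shared: x=1 y=0 z=5. PCs: A@0 B@2

Answer: x=1 y=0 z=5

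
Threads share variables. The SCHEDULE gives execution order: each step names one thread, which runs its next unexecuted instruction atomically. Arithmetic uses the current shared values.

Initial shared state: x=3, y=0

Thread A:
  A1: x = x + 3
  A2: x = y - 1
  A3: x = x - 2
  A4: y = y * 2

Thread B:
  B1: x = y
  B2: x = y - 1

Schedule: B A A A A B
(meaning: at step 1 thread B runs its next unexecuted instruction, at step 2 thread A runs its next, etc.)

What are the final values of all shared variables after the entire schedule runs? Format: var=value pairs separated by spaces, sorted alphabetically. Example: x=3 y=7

Answer: x=-1 y=0

Derivation:
Step 1: thread B executes B1 (x = y). Shared: x=0 y=0. PCs: A@0 B@1
Step 2: thread A executes A1 (x = x + 3). Shared: x=3 y=0. PCs: A@1 B@1
Step 3: thread A executes A2 (x = y - 1). Shared: x=-1 y=0. PCs: A@2 B@1
Step 4: thread A executes A3 (x = x - 2). Shared: x=-3 y=0. PCs: A@3 B@1
Step 5: thread A executes A4 (y = y * 2). Shared: x=-3 y=0. PCs: A@4 B@1
Step 6: thread B executes B2 (x = y - 1). Shared: x=-1 y=0. PCs: A@4 B@2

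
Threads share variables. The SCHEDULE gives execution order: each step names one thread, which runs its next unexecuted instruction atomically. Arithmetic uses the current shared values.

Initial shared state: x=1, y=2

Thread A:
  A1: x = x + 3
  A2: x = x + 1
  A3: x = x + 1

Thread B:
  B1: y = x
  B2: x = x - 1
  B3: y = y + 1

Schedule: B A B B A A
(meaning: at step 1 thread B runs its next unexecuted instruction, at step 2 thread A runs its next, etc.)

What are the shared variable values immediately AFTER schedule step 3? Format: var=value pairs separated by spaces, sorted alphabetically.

Answer: x=3 y=1

Derivation:
Step 1: thread B executes B1 (y = x). Shared: x=1 y=1. PCs: A@0 B@1
Step 2: thread A executes A1 (x = x + 3). Shared: x=4 y=1. PCs: A@1 B@1
Step 3: thread B executes B2 (x = x - 1). Shared: x=3 y=1. PCs: A@1 B@2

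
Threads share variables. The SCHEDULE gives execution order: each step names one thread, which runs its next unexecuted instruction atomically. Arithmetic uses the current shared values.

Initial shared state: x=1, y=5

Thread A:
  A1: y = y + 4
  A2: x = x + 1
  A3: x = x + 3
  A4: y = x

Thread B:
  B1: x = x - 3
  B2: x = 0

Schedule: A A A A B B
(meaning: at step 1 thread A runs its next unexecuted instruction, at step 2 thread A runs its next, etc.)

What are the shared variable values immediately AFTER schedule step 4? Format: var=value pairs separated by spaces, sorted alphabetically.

Step 1: thread A executes A1 (y = y + 4). Shared: x=1 y=9. PCs: A@1 B@0
Step 2: thread A executes A2 (x = x + 1). Shared: x=2 y=9. PCs: A@2 B@0
Step 3: thread A executes A3 (x = x + 3). Shared: x=5 y=9. PCs: A@3 B@0
Step 4: thread A executes A4 (y = x). Shared: x=5 y=5. PCs: A@4 B@0

Answer: x=5 y=5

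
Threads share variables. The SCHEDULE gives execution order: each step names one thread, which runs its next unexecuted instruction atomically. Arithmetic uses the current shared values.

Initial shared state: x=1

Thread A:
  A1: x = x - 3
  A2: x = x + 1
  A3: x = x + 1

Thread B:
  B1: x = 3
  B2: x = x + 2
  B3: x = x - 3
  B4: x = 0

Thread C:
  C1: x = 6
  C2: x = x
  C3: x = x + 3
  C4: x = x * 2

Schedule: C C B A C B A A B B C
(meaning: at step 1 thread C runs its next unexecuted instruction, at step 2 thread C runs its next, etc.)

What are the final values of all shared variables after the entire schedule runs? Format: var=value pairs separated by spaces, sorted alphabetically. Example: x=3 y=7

Answer: x=0

Derivation:
Step 1: thread C executes C1 (x = 6). Shared: x=6. PCs: A@0 B@0 C@1
Step 2: thread C executes C2 (x = x). Shared: x=6. PCs: A@0 B@0 C@2
Step 3: thread B executes B1 (x = 3). Shared: x=3. PCs: A@0 B@1 C@2
Step 4: thread A executes A1 (x = x - 3). Shared: x=0. PCs: A@1 B@1 C@2
Step 5: thread C executes C3 (x = x + 3). Shared: x=3. PCs: A@1 B@1 C@3
Step 6: thread B executes B2 (x = x + 2). Shared: x=5. PCs: A@1 B@2 C@3
Step 7: thread A executes A2 (x = x + 1). Shared: x=6. PCs: A@2 B@2 C@3
Step 8: thread A executes A3 (x = x + 1). Shared: x=7. PCs: A@3 B@2 C@3
Step 9: thread B executes B3 (x = x - 3). Shared: x=4. PCs: A@3 B@3 C@3
Step 10: thread B executes B4 (x = 0). Shared: x=0. PCs: A@3 B@4 C@3
Step 11: thread C executes C4 (x = x * 2). Shared: x=0. PCs: A@3 B@4 C@4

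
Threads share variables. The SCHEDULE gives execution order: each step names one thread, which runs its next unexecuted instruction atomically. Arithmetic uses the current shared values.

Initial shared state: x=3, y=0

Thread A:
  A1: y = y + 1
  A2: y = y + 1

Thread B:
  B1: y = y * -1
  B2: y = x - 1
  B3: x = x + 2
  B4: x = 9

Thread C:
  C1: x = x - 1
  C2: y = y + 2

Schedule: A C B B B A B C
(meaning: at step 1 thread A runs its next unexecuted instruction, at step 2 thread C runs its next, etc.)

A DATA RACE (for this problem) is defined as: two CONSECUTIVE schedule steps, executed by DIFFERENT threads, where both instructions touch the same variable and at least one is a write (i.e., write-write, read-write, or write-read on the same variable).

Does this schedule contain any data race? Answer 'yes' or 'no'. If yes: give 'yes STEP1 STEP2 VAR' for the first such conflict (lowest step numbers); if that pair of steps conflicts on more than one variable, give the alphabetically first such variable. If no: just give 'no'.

Answer: no

Derivation:
Steps 1,2: A(r=y,w=y) vs C(r=x,w=x). No conflict.
Steps 2,3: C(r=x,w=x) vs B(r=y,w=y). No conflict.
Steps 3,4: same thread (B). No race.
Steps 4,5: same thread (B). No race.
Steps 5,6: B(r=x,w=x) vs A(r=y,w=y). No conflict.
Steps 6,7: A(r=y,w=y) vs B(r=-,w=x). No conflict.
Steps 7,8: B(r=-,w=x) vs C(r=y,w=y). No conflict.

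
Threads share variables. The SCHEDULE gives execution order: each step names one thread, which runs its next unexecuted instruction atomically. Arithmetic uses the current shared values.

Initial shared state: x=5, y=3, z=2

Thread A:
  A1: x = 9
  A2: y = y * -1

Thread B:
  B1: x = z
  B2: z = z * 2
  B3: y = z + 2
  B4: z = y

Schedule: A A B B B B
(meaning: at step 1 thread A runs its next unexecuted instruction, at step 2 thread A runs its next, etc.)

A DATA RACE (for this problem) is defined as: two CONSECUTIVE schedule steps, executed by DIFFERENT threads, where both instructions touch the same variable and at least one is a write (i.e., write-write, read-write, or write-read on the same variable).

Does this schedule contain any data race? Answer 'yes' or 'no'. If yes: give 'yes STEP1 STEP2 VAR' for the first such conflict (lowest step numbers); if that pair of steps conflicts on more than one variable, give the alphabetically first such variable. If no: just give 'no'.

Steps 1,2: same thread (A). No race.
Steps 2,3: A(r=y,w=y) vs B(r=z,w=x). No conflict.
Steps 3,4: same thread (B). No race.
Steps 4,5: same thread (B). No race.
Steps 5,6: same thread (B). No race.

Answer: no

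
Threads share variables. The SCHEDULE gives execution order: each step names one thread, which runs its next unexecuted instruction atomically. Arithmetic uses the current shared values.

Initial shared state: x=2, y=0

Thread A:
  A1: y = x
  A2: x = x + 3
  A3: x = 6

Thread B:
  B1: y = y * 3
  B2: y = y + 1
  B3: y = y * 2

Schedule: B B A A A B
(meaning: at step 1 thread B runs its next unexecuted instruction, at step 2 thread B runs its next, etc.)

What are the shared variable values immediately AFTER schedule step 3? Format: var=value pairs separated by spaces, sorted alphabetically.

Answer: x=2 y=2

Derivation:
Step 1: thread B executes B1 (y = y * 3). Shared: x=2 y=0. PCs: A@0 B@1
Step 2: thread B executes B2 (y = y + 1). Shared: x=2 y=1. PCs: A@0 B@2
Step 3: thread A executes A1 (y = x). Shared: x=2 y=2. PCs: A@1 B@2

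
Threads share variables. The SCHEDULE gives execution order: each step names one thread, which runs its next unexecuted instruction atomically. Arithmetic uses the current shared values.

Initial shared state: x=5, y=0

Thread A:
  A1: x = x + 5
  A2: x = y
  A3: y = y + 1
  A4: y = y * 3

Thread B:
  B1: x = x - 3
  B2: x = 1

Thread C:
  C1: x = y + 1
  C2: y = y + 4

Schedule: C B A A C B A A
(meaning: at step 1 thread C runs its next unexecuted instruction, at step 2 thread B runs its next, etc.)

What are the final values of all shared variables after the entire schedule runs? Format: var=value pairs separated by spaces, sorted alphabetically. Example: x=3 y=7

Answer: x=1 y=15

Derivation:
Step 1: thread C executes C1 (x = y + 1). Shared: x=1 y=0. PCs: A@0 B@0 C@1
Step 2: thread B executes B1 (x = x - 3). Shared: x=-2 y=0. PCs: A@0 B@1 C@1
Step 3: thread A executes A1 (x = x + 5). Shared: x=3 y=0. PCs: A@1 B@1 C@1
Step 4: thread A executes A2 (x = y). Shared: x=0 y=0. PCs: A@2 B@1 C@1
Step 5: thread C executes C2 (y = y + 4). Shared: x=0 y=4. PCs: A@2 B@1 C@2
Step 6: thread B executes B2 (x = 1). Shared: x=1 y=4. PCs: A@2 B@2 C@2
Step 7: thread A executes A3 (y = y + 1). Shared: x=1 y=5. PCs: A@3 B@2 C@2
Step 8: thread A executes A4 (y = y * 3). Shared: x=1 y=15. PCs: A@4 B@2 C@2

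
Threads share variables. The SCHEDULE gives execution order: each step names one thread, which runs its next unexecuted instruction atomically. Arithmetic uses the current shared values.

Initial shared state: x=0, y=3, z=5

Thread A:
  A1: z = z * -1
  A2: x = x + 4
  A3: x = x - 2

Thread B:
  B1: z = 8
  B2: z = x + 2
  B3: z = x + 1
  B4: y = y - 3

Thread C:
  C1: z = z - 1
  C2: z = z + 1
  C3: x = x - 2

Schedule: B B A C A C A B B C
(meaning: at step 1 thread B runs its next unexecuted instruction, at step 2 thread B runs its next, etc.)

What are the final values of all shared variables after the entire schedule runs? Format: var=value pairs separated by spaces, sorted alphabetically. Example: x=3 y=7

Answer: x=0 y=0 z=3

Derivation:
Step 1: thread B executes B1 (z = 8). Shared: x=0 y=3 z=8. PCs: A@0 B@1 C@0
Step 2: thread B executes B2 (z = x + 2). Shared: x=0 y=3 z=2. PCs: A@0 B@2 C@0
Step 3: thread A executes A1 (z = z * -1). Shared: x=0 y=3 z=-2. PCs: A@1 B@2 C@0
Step 4: thread C executes C1 (z = z - 1). Shared: x=0 y=3 z=-3. PCs: A@1 B@2 C@1
Step 5: thread A executes A2 (x = x + 4). Shared: x=4 y=3 z=-3. PCs: A@2 B@2 C@1
Step 6: thread C executes C2 (z = z + 1). Shared: x=4 y=3 z=-2. PCs: A@2 B@2 C@2
Step 7: thread A executes A3 (x = x - 2). Shared: x=2 y=3 z=-2. PCs: A@3 B@2 C@2
Step 8: thread B executes B3 (z = x + 1). Shared: x=2 y=3 z=3. PCs: A@3 B@3 C@2
Step 9: thread B executes B4 (y = y - 3). Shared: x=2 y=0 z=3. PCs: A@3 B@4 C@2
Step 10: thread C executes C3 (x = x - 2). Shared: x=0 y=0 z=3. PCs: A@3 B@4 C@3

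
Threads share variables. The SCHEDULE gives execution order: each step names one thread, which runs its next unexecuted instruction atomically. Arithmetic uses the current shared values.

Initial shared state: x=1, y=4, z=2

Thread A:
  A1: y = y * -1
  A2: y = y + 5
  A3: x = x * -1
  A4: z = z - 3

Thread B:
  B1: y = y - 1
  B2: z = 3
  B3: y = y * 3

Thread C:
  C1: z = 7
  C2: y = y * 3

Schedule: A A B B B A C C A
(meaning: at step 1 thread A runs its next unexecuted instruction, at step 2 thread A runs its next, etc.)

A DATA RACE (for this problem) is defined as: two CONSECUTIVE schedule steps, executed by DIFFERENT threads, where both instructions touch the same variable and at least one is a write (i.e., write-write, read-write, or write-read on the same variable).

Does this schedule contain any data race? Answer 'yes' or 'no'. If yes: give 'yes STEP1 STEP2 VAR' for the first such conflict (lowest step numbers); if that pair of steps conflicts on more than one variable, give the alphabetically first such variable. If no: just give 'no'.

Steps 1,2: same thread (A). No race.
Steps 2,3: A(y = y + 5) vs B(y = y - 1). RACE on y (W-W).
Steps 3,4: same thread (B). No race.
Steps 4,5: same thread (B). No race.
Steps 5,6: B(r=y,w=y) vs A(r=x,w=x). No conflict.
Steps 6,7: A(r=x,w=x) vs C(r=-,w=z). No conflict.
Steps 7,8: same thread (C). No race.
Steps 8,9: C(r=y,w=y) vs A(r=z,w=z). No conflict.
First conflict at steps 2,3.

Answer: yes 2 3 y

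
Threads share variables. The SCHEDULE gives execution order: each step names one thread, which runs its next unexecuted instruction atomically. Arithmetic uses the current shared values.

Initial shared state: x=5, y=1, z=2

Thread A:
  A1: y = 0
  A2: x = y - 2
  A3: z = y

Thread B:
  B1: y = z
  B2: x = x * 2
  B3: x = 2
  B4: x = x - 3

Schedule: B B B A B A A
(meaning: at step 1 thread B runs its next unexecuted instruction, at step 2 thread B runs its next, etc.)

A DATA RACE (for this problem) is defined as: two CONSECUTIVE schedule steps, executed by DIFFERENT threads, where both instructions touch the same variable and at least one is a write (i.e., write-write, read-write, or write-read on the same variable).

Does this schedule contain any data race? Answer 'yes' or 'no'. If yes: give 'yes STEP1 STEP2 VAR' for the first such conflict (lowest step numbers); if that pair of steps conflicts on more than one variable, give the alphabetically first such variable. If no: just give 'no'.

Answer: yes 5 6 x

Derivation:
Steps 1,2: same thread (B). No race.
Steps 2,3: same thread (B). No race.
Steps 3,4: B(r=-,w=x) vs A(r=-,w=y). No conflict.
Steps 4,5: A(r=-,w=y) vs B(r=x,w=x). No conflict.
Steps 5,6: B(x = x - 3) vs A(x = y - 2). RACE on x (W-W).
Steps 6,7: same thread (A). No race.
First conflict at steps 5,6.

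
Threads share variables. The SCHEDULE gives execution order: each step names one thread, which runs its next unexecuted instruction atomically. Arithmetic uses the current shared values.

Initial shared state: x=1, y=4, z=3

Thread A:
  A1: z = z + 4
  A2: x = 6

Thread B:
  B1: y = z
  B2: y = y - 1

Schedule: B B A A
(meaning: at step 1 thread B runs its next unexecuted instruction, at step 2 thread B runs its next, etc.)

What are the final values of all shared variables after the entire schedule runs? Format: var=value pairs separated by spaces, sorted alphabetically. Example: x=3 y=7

Answer: x=6 y=2 z=7

Derivation:
Step 1: thread B executes B1 (y = z). Shared: x=1 y=3 z=3. PCs: A@0 B@1
Step 2: thread B executes B2 (y = y - 1). Shared: x=1 y=2 z=3. PCs: A@0 B@2
Step 3: thread A executes A1 (z = z + 4). Shared: x=1 y=2 z=7. PCs: A@1 B@2
Step 4: thread A executes A2 (x = 6). Shared: x=6 y=2 z=7. PCs: A@2 B@2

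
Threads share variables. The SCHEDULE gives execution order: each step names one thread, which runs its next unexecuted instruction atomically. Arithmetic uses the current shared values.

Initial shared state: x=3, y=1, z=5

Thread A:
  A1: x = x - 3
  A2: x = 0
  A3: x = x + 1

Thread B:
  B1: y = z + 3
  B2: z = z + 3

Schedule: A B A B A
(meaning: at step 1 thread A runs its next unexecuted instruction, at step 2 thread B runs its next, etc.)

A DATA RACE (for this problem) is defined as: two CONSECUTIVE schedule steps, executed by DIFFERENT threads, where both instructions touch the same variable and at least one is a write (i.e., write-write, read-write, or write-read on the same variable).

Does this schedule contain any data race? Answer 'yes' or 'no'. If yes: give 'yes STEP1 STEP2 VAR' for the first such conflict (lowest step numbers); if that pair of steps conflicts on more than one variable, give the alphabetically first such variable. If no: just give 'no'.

Steps 1,2: A(r=x,w=x) vs B(r=z,w=y). No conflict.
Steps 2,3: B(r=z,w=y) vs A(r=-,w=x). No conflict.
Steps 3,4: A(r=-,w=x) vs B(r=z,w=z). No conflict.
Steps 4,5: B(r=z,w=z) vs A(r=x,w=x). No conflict.

Answer: no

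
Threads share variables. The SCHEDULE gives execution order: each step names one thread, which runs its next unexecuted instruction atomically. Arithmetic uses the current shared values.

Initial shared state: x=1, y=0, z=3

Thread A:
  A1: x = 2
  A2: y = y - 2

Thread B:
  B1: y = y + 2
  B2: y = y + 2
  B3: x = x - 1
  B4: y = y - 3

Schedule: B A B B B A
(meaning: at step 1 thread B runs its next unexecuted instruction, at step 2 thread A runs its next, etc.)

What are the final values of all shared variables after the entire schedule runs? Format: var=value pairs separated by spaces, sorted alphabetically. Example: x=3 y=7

Step 1: thread B executes B1 (y = y + 2). Shared: x=1 y=2 z=3. PCs: A@0 B@1
Step 2: thread A executes A1 (x = 2). Shared: x=2 y=2 z=3. PCs: A@1 B@1
Step 3: thread B executes B2 (y = y + 2). Shared: x=2 y=4 z=3. PCs: A@1 B@2
Step 4: thread B executes B3 (x = x - 1). Shared: x=1 y=4 z=3. PCs: A@1 B@3
Step 5: thread B executes B4 (y = y - 3). Shared: x=1 y=1 z=3. PCs: A@1 B@4
Step 6: thread A executes A2 (y = y - 2). Shared: x=1 y=-1 z=3. PCs: A@2 B@4

Answer: x=1 y=-1 z=3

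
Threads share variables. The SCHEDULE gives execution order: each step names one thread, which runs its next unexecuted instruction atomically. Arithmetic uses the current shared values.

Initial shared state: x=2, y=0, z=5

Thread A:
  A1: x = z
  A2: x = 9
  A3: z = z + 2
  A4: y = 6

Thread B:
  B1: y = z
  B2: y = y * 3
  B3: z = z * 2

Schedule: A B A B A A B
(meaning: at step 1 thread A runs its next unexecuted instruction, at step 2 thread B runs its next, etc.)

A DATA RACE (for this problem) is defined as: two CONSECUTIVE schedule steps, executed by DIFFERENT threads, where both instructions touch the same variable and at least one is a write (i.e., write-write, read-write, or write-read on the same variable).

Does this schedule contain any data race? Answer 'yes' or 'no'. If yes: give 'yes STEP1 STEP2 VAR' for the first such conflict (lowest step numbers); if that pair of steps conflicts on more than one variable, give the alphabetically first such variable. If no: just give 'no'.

Answer: no

Derivation:
Steps 1,2: A(r=z,w=x) vs B(r=z,w=y). No conflict.
Steps 2,3: B(r=z,w=y) vs A(r=-,w=x). No conflict.
Steps 3,4: A(r=-,w=x) vs B(r=y,w=y). No conflict.
Steps 4,5: B(r=y,w=y) vs A(r=z,w=z). No conflict.
Steps 5,6: same thread (A). No race.
Steps 6,7: A(r=-,w=y) vs B(r=z,w=z). No conflict.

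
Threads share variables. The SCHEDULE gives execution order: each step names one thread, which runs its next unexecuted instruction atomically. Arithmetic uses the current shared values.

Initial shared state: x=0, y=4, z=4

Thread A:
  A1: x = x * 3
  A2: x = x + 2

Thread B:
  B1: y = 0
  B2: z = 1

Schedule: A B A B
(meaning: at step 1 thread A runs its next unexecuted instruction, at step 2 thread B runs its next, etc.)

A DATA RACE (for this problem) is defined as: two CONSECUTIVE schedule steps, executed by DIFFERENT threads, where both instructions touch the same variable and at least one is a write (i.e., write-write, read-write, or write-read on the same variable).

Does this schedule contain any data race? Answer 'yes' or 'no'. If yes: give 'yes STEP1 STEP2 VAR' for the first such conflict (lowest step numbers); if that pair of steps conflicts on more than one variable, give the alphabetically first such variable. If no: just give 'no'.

Answer: no

Derivation:
Steps 1,2: A(r=x,w=x) vs B(r=-,w=y). No conflict.
Steps 2,3: B(r=-,w=y) vs A(r=x,w=x). No conflict.
Steps 3,4: A(r=x,w=x) vs B(r=-,w=z). No conflict.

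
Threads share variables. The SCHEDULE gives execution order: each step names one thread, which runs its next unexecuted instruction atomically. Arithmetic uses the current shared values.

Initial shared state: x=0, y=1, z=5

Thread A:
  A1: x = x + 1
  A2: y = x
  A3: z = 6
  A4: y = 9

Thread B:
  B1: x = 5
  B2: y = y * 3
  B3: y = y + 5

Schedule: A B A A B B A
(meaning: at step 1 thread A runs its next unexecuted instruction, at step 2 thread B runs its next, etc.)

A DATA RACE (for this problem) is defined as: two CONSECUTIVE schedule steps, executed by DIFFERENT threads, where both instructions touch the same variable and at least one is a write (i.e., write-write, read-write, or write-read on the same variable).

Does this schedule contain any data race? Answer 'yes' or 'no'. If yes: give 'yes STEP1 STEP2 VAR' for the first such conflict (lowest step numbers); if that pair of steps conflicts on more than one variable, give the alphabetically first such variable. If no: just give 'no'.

Steps 1,2: A(x = x + 1) vs B(x = 5). RACE on x (W-W).
Steps 2,3: B(x = 5) vs A(y = x). RACE on x (W-R).
Steps 3,4: same thread (A). No race.
Steps 4,5: A(r=-,w=z) vs B(r=y,w=y). No conflict.
Steps 5,6: same thread (B). No race.
Steps 6,7: B(y = y + 5) vs A(y = 9). RACE on y (W-W).
First conflict at steps 1,2.

Answer: yes 1 2 x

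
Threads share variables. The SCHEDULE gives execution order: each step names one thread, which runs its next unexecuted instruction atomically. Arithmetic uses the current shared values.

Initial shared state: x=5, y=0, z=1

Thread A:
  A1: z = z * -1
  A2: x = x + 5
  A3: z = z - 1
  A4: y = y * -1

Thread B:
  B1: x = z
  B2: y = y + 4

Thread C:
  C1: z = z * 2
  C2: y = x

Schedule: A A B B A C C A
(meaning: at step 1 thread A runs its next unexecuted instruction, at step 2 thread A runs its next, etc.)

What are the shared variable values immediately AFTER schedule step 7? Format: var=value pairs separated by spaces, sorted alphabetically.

Step 1: thread A executes A1 (z = z * -1). Shared: x=5 y=0 z=-1. PCs: A@1 B@0 C@0
Step 2: thread A executes A2 (x = x + 5). Shared: x=10 y=0 z=-1. PCs: A@2 B@0 C@0
Step 3: thread B executes B1 (x = z). Shared: x=-1 y=0 z=-1. PCs: A@2 B@1 C@0
Step 4: thread B executes B2 (y = y + 4). Shared: x=-1 y=4 z=-1. PCs: A@2 B@2 C@0
Step 5: thread A executes A3 (z = z - 1). Shared: x=-1 y=4 z=-2. PCs: A@3 B@2 C@0
Step 6: thread C executes C1 (z = z * 2). Shared: x=-1 y=4 z=-4. PCs: A@3 B@2 C@1
Step 7: thread C executes C2 (y = x). Shared: x=-1 y=-1 z=-4. PCs: A@3 B@2 C@2

Answer: x=-1 y=-1 z=-4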